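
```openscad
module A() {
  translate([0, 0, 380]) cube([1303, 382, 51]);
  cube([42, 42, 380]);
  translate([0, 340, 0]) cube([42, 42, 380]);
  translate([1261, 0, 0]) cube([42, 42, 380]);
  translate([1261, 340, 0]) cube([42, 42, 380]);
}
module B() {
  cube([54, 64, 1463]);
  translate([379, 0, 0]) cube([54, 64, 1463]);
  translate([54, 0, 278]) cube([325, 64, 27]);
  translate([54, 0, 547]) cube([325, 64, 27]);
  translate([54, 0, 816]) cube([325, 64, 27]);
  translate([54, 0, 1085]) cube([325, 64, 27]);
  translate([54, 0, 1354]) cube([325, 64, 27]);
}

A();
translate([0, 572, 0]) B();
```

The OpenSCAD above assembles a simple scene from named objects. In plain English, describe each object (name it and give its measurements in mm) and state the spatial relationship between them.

A is a long wooden bench with a 1303 mm (x) × 382 mm (y) seat, 51 mm thick, its top surface 431 mm above the floor. Four 42 mm square legs at the seat corners, flush with the edges, run from z = 0 to the seat underside.

B is a wooden ladder with two side rails of 54×64 mm section and 1463 mm height, set 433 mm apart overall. Between them run 5 rectangular rungs (64 mm deep, 27 mm thick), front faces flush with the rails' −y face. The bottom of the first rung is 278 mm above the floor and each subsequent rung is 269 mm higher than the one below.

The ladder is on the floor beside the bench on its +y side.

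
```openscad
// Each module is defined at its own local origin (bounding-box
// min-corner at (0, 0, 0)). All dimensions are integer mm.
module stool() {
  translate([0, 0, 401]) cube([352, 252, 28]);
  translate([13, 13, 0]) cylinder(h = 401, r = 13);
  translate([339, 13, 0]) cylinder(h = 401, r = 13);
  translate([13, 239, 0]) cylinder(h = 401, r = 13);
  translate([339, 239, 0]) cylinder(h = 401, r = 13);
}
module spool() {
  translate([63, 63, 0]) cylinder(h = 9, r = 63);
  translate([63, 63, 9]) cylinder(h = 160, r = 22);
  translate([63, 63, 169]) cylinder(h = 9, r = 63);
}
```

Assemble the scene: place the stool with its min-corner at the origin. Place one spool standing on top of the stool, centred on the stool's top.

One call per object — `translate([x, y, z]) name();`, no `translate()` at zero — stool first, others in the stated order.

stool();
translate([113, 63, 429]) spool();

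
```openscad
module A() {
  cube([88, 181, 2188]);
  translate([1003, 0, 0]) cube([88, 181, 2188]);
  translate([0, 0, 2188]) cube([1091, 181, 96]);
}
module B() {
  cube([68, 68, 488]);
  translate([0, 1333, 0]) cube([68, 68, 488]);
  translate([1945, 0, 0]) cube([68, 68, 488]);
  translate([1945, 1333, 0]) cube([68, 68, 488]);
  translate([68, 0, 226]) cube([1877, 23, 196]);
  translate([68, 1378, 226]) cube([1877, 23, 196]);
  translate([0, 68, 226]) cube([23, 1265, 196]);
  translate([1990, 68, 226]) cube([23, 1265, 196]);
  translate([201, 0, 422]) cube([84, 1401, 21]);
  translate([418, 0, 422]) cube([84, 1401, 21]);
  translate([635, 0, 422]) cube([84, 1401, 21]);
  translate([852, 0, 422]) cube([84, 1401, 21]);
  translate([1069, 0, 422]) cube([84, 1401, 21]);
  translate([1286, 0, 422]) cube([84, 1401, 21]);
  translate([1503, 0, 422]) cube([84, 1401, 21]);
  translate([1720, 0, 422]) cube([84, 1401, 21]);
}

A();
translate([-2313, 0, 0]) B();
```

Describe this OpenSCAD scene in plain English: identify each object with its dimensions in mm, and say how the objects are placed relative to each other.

A is a door frame. The clear opening is 915 mm wide and 2188 mm high. Two 88 mm wide jambs, 181 mm deep, stand either side of the opening from the floor to the top of the opening. A 96 mm thick head sits across the top of both jambs, spanning the full outside width of the frame.

B is a bed frame 2013 mm long (x) by 1401 mm wide (y). Four 68×68 mm corner posts, 488 mm tall, at the corners of the footprint. Four rails of 23 mm thickness and 196 mm height run between adjacent posts with their undersides at z = 226 mm, their outer faces flush with the outside of the frame (the two x-running rails run between the posts' inner faces; the two y-running rails run between the posts' inner faces). 8 slats, each 84 mm wide (x) and 21 mm thick, lie across the top of the two x-running rails, running the full 1401 mm width of the frame in y; the slats are evenly spaced along x between the inner faces of the end posts with equal gaps (rounded down to the nearest mm) at the −x end and between each pair — any rounding remainder accumulates at the +x end.

The bed frame is on the floor beside the door frame on its −x side.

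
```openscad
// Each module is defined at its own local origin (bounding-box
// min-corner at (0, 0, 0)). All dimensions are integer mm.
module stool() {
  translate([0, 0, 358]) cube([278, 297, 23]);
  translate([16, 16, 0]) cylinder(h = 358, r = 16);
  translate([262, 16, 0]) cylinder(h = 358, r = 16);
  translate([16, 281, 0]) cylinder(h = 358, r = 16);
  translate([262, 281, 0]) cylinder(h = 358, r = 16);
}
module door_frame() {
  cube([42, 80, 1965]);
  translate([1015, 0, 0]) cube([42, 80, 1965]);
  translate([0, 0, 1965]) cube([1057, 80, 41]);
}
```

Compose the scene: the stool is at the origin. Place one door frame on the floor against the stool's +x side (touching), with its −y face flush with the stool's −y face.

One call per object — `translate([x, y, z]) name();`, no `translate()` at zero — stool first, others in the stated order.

stool();
translate([278, 0, 0]) door_frame();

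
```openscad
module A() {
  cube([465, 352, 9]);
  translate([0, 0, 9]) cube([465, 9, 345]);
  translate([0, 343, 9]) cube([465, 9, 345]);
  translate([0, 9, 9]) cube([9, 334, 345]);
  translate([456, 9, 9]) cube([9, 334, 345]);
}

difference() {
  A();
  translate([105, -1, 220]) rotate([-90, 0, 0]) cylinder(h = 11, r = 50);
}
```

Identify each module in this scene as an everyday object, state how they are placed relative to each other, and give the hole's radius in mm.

The subtracted cylinder has r = 50 mm.

A is an open box. The open box has a circular hole through its front wall. The hole's radius is 50 mm.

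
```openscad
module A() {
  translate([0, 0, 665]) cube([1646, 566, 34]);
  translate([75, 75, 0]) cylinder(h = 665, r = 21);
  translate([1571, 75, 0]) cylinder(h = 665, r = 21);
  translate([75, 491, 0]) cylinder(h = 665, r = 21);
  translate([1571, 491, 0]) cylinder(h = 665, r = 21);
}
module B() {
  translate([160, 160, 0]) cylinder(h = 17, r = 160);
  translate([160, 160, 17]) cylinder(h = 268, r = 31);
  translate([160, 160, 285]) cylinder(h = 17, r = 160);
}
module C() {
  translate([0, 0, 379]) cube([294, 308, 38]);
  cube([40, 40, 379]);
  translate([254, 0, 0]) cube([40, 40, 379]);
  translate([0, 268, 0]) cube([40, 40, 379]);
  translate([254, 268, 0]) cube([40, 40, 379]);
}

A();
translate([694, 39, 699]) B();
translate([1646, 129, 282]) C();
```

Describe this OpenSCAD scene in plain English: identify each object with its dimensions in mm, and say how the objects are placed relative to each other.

A is a rectangular dining table. The top is 1646×566×34 mm with its upper surface at z = 699 mm. It stands on four round legs of 42 mm diameter, each leg's bounding box inset 54 mm from the nearest pair of top edges, running from the floor to the underside of the top.

B is a spool: two coaxial disc flanges of radius 160 mm and thickness 17 mm, joined by a core cylinder of radius 31 mm and height 268 mm. The lower flange rests on z = 0 and the three cylinders share a vertical axis.

C is a simple wooden stool: a rectangular seat 294 mm (x) by 308 mm (y), 38 mm thick, top face at z = 417 mm, on four square legs, each 40×40 mm in cross-section. The legs rest on z = 0, each flush with a corner of the seat.

The spool is on top of the table. The stool is beside the table with their tops flush at z = 699.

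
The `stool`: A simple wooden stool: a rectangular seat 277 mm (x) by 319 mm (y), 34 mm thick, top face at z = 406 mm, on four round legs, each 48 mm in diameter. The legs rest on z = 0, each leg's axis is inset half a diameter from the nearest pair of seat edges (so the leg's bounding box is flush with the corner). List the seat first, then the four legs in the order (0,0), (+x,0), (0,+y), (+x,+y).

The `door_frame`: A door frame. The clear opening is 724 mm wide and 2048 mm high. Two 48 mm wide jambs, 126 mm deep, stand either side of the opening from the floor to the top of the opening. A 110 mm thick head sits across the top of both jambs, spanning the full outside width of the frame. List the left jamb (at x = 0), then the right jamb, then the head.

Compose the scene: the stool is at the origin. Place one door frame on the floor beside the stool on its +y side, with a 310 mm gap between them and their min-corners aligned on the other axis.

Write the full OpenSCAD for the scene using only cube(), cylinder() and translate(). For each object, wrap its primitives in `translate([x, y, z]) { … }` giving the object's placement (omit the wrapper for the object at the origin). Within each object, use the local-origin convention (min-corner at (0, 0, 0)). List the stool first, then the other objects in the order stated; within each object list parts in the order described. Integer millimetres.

translate([0, 0, 372]) cube([277, 319, 34]);
translate([24, 24, 0]) cylinder(h = 372, r = 24);
translate([253, 24, 0]) cylinder(h = 372, r = 24);
translate([24, 295, 0]) cylinder(h = 372, r = 24);
translate([253, 295, 0]) cylinder(h = 372, r = 24);
translate([0, 629, 0]) {
  cube([48, 126, 2048]);
  translate([772, 0, 0]) cube([48, 126, 2048]);
  translate([0, 0, 2048]) cube([820, 126, 110]);
}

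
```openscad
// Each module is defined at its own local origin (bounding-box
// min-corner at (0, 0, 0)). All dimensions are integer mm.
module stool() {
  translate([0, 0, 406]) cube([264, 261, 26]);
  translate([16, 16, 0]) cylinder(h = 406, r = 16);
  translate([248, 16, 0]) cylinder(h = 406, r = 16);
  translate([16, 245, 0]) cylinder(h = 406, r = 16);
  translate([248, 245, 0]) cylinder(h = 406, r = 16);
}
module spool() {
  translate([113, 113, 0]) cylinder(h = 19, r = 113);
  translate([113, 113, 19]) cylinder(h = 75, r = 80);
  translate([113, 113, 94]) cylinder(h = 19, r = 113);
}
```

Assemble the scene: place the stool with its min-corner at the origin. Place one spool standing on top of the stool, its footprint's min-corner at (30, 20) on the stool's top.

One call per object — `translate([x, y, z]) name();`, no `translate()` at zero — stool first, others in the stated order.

stool();
translate([30, 20, 432]) spool();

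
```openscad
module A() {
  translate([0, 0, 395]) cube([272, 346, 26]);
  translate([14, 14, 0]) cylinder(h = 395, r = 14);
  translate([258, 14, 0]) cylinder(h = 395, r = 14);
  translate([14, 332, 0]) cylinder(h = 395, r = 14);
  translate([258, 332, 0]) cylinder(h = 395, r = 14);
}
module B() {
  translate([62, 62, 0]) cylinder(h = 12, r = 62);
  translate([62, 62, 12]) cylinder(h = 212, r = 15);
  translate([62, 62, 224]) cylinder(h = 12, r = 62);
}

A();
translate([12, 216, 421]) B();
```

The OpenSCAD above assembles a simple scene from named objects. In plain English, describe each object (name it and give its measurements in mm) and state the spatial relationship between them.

A is a simple wooden stool: a rectangular seat 272 mm (x) by 346 mm (y), 26 mm thick, top face at z = 421 mm, on four round legs, each 28 mm in diameter. The legs rest on z = 0, each leg's axis is inset half a diameter from the nearest pair of seat edges (so the leg's bounding box is flush with the corner).

B is a spool: two coaxial disc flanges of radius 62 mm and thickness 12 mm, joined by a core cylinder of radius 15 mm and height 212 mm. The lower flange rests on z = 0 and the three cylinders share a vertical axis.

The spool is on top of the stool.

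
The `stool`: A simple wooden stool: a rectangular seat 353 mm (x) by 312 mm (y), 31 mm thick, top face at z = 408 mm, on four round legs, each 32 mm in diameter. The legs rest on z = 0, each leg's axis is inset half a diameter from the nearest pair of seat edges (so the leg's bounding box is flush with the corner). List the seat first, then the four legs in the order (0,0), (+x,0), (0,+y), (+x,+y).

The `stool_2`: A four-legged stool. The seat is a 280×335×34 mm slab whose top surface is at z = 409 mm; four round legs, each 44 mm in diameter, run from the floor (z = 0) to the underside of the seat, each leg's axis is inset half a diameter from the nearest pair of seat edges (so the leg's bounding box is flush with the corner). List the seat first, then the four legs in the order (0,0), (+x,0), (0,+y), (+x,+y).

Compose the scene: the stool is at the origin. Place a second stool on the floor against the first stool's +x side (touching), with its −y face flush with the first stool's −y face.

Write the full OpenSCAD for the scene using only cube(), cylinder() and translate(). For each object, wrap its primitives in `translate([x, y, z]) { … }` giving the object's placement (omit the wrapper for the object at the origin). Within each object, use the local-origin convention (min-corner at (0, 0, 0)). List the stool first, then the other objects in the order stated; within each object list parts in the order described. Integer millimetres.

translate([0, 0, 377]) cube([353, 312, 31]);
translate([16, 16, 0]) cylinder(h = 377, r = 16);
translate([337, 16, 0]) cylinder(h = 377, r = 16);
translate([16, 296, 0]) cylinder(h = 377, r = 16);
translate([337, 296, 0]) cylinder(h = 377, r = 16);
translate([353, 0, 0]) {
  translate([0, 0, 375]) cube([280, 335, 34]);
  translate([22, 22, 0]) cylinder(h = 375, r = 22);
  translate([258, 22, 0]) cylinder(h = 375, r = 22);
  translate([22, 313, 0]) cylinder(h = 375, r = 22);
  translate([258, 313, 0]) cylinder(h = 375, r = 22);
}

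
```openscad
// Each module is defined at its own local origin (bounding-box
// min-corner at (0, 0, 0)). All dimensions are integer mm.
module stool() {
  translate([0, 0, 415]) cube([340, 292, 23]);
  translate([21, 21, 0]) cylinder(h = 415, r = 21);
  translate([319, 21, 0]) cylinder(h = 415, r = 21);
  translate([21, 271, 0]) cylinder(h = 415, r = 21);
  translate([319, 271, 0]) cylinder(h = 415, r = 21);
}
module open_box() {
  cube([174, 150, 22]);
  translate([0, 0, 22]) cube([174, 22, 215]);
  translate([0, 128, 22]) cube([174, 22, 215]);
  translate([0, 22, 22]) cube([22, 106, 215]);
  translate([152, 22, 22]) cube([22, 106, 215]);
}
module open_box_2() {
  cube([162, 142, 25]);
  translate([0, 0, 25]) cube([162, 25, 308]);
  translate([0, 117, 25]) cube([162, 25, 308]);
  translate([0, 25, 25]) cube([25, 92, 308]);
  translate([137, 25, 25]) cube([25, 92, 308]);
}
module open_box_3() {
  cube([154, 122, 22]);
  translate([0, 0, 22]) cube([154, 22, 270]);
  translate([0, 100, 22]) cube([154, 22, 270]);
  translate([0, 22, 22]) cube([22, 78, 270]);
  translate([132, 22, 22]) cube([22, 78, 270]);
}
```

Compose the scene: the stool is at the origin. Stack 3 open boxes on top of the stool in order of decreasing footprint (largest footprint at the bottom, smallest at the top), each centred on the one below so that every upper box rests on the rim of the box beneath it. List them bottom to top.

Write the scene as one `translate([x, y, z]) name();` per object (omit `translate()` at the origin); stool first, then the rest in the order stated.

stool();
translate([83, 71, 438]) open_box();
translate([89, 75, 675]) open_box_2();
translate([93, 85, 1008]) open_box_3();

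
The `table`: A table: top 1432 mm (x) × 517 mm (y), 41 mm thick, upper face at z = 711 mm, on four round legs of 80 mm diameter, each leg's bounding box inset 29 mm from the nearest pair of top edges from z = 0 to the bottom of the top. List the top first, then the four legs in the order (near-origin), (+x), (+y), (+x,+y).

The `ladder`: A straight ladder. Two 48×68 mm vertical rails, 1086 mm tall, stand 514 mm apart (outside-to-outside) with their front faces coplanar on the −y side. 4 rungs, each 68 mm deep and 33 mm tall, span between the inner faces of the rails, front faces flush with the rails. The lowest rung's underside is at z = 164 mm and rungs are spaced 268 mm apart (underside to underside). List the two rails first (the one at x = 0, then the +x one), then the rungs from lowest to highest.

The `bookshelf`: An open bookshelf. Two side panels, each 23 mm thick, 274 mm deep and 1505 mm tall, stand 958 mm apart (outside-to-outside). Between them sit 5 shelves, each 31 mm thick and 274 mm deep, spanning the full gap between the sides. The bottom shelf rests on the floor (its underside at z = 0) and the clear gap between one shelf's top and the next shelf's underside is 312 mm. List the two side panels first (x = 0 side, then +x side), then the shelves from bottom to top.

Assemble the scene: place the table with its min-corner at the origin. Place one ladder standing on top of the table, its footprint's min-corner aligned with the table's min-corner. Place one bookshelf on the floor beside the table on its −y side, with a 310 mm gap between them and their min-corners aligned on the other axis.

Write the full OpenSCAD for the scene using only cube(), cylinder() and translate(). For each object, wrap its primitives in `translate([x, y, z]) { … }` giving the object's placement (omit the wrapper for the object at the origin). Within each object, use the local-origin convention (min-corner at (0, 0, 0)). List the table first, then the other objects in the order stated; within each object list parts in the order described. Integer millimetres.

translate([0, 0, 670]) cube([1432, 517, 41]);
translate([69, 69, 0]) cylinder(h = 670, r = 40);
translate([1363, 69, 0]) cylinder(h = 670, r = 40);
translate([69, 448, 0]) cylinder(h = 670, r = 40);
translate([1363, 448, 0]) cylinder(h = 670, r = 40);
translate([0, 0, 711]) {
  cube([48, 68, 1086]);
  translate([466, 0, 0]) cube([48, 68, 1086]);
  translate([48, 0, 164]) cube([418, 68, 33]);
  translate([48, 0, 432]) cube([418, 68, 33]);
  translate([48, 0, 700]) cube([418, 68, 33]);
  translate([48, 0, 968]) cube([418, 68, 33]);
}
translate([0, -584, 0]) {
  cube([23, 274, 1505]);
  translate([935, 0, 0]) cube([23, 274, 1505]);
  translate([23, 0, 0]) cube([912, 274, 31]);
  translate([23, 0, 343]) cube([912, 274, 31]);
  translate([23, 0, 686]) cube([912, 274, 31]);
  translate([23, 0, 1029]) cube([912, 274, 31]);
  translate([23, 0, 1372]) cube([912, 274, 31]);
}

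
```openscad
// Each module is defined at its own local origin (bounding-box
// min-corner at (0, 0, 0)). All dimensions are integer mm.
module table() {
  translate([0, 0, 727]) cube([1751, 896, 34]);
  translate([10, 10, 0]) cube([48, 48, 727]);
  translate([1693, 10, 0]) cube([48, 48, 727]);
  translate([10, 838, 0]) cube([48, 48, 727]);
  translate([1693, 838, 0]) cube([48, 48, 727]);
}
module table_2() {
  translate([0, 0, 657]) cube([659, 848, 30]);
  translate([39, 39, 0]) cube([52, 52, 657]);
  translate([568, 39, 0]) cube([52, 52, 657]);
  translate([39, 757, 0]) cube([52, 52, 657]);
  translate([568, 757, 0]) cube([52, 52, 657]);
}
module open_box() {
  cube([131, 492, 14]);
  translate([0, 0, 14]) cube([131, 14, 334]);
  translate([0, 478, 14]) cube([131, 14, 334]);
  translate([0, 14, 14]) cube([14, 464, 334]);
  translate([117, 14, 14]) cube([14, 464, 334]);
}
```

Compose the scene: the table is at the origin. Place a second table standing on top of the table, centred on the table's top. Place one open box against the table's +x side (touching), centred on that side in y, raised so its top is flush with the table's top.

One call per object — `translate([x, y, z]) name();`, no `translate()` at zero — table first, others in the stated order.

table();
translate([546, 24, 761]) table_2();
translate([1751, 202, 413]) open_box();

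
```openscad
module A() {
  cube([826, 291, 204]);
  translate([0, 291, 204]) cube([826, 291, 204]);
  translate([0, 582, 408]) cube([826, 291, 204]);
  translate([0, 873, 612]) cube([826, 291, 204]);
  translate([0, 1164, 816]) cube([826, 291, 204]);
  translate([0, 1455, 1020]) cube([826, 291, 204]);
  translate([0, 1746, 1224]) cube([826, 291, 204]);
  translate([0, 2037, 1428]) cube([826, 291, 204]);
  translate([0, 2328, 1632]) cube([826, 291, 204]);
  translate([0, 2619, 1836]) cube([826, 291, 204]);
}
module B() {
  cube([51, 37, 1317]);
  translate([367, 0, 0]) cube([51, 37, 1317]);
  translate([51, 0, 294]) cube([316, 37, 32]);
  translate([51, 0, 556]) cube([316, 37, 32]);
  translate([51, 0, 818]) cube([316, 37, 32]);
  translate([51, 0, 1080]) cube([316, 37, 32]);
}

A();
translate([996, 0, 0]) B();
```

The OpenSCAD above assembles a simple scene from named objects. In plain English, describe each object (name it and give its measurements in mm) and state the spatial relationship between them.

A is a straight staircase of 10 solid steps. Each step is 826 mm wide (x), 291 mm deep (y, the going) and 204 mm tall (the rise). The first step rests on the floor; each subsequent step sits one going further in +y and one rise higher in +z, directly behind and above the previous step with no overlap.

B is a straight ladder. Two 51×37 mm vertical rails, 1317 mm tall, stand 418 mm apart (outside-to-outside) with their front faces coplanar on the −y side. 4 rungs, each 37 mm deep and 32 mm tall, span between the inner faces of the rails, front faces flush with the rails. The lowest rung's underside is at z = 294 mm and rungs are spaced 262 mm apart (underside to underside).

The ladder is on the floor beside the staircase on its +x side.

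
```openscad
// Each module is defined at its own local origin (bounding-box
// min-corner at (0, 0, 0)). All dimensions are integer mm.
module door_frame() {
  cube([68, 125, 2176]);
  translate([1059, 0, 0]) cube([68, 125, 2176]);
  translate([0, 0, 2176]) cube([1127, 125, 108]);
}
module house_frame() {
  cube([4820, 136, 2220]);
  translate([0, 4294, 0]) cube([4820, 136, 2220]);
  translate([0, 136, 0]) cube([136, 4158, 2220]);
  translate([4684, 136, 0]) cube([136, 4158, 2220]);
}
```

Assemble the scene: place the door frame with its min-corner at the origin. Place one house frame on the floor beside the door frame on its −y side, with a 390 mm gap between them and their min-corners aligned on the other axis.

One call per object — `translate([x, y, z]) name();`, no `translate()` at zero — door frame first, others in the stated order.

door_frame();
translate([0, -4820, 0]) house_frame();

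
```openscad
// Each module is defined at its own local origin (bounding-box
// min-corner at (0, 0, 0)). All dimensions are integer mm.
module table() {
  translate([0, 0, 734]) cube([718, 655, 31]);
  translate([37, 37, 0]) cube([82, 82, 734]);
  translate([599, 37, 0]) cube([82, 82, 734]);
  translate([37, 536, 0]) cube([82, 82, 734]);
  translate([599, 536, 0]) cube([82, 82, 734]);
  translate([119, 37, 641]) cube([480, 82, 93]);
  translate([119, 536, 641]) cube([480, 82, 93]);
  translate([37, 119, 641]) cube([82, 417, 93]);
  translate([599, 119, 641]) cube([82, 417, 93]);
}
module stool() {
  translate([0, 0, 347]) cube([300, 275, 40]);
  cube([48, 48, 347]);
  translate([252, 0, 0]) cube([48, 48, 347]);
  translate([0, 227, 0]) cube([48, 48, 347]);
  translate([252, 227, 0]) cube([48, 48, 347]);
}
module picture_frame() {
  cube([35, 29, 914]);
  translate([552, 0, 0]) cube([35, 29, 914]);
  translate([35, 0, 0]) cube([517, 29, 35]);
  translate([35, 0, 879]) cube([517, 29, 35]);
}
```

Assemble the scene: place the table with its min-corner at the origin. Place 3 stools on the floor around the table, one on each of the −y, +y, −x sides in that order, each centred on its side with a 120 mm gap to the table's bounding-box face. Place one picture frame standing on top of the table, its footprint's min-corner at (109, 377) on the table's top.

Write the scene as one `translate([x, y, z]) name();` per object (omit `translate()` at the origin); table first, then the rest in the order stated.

table();
translate([209, -395, 0]) stool();
translate([209, 775, 0]) stool();
translate([-420, 190, 0]) stool();
translate([109, 377, 765]) picture_frame();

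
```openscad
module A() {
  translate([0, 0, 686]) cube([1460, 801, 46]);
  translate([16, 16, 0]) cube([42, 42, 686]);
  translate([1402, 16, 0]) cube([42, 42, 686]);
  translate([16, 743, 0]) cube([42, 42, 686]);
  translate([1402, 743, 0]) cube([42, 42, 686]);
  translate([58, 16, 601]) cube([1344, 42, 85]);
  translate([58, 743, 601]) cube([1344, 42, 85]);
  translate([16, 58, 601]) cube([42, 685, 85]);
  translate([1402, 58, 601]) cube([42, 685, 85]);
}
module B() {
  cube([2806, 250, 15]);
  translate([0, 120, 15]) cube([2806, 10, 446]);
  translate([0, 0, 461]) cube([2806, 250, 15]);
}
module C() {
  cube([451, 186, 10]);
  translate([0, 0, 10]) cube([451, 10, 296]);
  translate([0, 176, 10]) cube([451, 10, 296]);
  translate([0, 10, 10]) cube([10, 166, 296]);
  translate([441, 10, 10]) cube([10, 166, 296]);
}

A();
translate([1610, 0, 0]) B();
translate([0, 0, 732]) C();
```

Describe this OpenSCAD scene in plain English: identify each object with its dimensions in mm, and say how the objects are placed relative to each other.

A is a table with a 1460×801 mm rectangular top, 46 mm thick, top surface at z = 732 mm, supported by four 42×42 mm square legs, each inset 16 mm from the nearest pair of top edges, running from the floor. Four apron rails, 42 mm thick and 85 mm tall, run between adjacent legs with their top edges flush with the underside of the top and their outer faces flush with the legs' outer faces.

B is an I-beam lying along x, 2806 mm long. Overall section height 476 mm. Two flanges 250 mm wide (y) and 15 mm thick, one on the floor and one at the top; a web 10 mm thick runs between them, centred on the flange width.

C is an open storage box with external size 451×186×306 mm and wall thickness 10 mm (the base is also 10 mm thick). The base covers the whole footprint; the four walls stand on the base, with the y-facing walls full-width and the x-facing walls fitting between their inner faces.

The I-beam is on the floor beside the table on its +x side. The open box is on top of the table.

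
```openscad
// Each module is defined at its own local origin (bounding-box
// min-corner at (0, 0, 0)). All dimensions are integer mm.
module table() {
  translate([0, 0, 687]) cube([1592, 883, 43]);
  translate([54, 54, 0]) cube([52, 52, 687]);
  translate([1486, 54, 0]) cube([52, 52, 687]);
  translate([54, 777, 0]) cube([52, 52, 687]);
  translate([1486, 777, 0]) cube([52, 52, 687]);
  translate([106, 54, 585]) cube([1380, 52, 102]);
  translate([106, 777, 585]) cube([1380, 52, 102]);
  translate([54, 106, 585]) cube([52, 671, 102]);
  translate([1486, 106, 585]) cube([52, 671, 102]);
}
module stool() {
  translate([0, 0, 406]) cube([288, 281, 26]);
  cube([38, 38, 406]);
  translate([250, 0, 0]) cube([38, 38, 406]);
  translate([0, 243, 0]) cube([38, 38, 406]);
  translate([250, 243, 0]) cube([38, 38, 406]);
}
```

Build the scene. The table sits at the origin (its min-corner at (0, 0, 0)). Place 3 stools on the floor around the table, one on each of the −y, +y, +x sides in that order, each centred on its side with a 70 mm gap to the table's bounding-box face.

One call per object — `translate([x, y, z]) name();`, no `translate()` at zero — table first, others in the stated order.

table();
translate([652, -351, 0]) stool();
translate([652, 953, 0]) stool();
translate([1662, 301, 0]) stool();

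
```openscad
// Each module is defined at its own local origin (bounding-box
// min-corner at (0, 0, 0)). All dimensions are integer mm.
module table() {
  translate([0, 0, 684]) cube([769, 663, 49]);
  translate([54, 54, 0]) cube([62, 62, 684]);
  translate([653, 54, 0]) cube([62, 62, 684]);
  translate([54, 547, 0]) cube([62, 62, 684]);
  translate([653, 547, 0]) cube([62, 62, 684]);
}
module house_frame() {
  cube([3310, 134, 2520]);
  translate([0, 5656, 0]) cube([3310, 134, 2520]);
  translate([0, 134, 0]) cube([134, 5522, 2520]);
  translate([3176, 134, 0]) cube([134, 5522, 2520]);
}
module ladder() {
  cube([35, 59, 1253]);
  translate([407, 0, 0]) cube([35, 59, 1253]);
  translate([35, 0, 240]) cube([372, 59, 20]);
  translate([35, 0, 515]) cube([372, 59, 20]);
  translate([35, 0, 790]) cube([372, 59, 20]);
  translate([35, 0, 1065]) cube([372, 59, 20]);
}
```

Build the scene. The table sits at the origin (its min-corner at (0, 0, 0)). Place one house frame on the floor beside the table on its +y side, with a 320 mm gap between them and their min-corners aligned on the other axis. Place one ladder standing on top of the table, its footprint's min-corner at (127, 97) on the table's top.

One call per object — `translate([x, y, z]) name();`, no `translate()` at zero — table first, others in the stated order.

table();
translate([0, 983, 0]) house_frame();
translate([127, 97, 733]) ladder();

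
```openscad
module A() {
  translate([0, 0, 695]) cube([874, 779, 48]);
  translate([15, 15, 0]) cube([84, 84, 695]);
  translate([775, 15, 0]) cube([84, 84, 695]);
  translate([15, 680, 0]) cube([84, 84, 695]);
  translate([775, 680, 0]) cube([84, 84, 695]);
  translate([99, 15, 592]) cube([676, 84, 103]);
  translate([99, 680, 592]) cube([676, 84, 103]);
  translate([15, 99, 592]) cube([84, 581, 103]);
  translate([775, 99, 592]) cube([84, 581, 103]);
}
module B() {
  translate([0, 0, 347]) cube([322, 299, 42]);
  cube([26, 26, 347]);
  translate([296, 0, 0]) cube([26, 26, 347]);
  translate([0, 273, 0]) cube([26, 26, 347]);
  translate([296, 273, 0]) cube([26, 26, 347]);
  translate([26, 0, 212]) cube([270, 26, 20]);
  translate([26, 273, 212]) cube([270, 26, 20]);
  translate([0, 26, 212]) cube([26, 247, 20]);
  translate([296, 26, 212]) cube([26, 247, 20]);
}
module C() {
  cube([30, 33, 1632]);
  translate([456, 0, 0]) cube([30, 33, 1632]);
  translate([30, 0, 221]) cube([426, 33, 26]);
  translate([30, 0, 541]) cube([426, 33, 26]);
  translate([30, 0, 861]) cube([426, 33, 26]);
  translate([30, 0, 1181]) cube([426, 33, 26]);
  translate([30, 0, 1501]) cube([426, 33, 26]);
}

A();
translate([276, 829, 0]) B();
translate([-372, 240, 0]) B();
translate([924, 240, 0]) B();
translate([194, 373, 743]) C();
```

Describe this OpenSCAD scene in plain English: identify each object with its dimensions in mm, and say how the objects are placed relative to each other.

A is a rectangular dining table. The top is 874×779×48 mm with its upper surface at z = 743 mm. It stands on four 84×84 mm square legs, each inset 15 mm from the nearest pair of top edges, running from the floor to the underside of the top. Four apron rails, 84 mm thick and 103 mm tall, run between adjacent legs with their top edges flush with the underside of the top and their outer faces flush with the legs' outer faces.

B is a four-legged stool. The seat is 322×299 mm, 42 mm thick, top at z = 389 mm. It stands on four square legs, each 26×26 mm in cross-section, from z = 0 to the seat underside, each flush with a corner of the seat. Four stretchers, 26 mm wide and 20 mm tall, connect adjacent legs with their undersides at z = 212 mm, each running between the inner faces of the legs it joins and aligned with the legs' outer faces on the other axis.

C is a straight ladder. Two 30×33 mm vertical rails, 1632 mm tall, stand 486 mm apart (outside-to-outside) with their front faces coplanar on the −y side. 5 rungs, each 33 mm deep and 26 mm tall, span between the inner faces of the rails, front faces flush with the rails. The lowest rung's underside is at z = 221 mm and rungs are spaced 320 mm apart (underside to underside).

Three stools sit around the table at the +y, −x, +x sides. The ladder is on top of the table, centred.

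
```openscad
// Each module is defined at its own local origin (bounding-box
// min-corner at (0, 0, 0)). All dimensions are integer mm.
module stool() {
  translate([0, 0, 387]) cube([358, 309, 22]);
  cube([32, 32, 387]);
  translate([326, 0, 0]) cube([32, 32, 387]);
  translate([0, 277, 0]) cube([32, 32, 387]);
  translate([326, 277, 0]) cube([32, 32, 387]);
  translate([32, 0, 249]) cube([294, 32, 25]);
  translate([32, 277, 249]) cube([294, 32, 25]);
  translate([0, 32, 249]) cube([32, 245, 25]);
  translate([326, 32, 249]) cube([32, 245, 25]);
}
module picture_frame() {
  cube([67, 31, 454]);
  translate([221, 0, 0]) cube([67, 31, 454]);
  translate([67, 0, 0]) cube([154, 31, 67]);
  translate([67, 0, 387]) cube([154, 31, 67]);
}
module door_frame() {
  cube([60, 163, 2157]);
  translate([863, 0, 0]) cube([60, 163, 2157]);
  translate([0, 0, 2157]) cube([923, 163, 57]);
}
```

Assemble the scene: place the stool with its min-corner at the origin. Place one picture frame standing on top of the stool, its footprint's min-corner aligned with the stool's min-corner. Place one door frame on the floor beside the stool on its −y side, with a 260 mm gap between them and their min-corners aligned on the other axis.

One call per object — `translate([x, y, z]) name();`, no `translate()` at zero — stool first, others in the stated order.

stool();
translate([0, 0, 409]) picture_frame();
translate([0, -423, 0]) door_frame();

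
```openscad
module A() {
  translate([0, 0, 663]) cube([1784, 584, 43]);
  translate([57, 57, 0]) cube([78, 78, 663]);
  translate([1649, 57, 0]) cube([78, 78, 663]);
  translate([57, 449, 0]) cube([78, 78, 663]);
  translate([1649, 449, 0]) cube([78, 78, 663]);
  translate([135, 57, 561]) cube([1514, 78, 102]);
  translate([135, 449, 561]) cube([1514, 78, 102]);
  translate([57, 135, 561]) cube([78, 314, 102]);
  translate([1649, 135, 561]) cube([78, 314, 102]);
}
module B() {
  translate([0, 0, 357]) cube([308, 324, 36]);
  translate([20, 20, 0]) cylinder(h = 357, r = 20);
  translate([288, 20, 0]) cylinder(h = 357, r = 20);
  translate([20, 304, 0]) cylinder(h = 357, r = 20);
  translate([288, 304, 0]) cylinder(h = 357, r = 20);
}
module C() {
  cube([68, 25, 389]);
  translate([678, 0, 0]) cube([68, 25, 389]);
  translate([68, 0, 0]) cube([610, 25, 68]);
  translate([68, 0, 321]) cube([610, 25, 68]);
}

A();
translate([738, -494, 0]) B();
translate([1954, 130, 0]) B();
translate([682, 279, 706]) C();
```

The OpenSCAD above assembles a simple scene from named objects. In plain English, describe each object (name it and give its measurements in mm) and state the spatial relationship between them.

A is a table with a 1784×584 mm rectangular top, 43 mm thick, top surface at z = 706 mm, supported by four 78×78 mm square legs, each inset 57 mm from the nearest pair of top edges, running from the floor. Four apron rails, 78 mm thick and 102 mm tall, run between adjacent legs with their top edges flush with the underside of the top and their outer faces flush with the legs' outer faces.

B is a simple wooden stool: a rectangular seat 308 mm (x) by 324 mm (y), 36 mm thick, top face at z = 393 mm, on four round legs, each 40 mm in diameter. The legs rest on z = 0, each leg's axis is inset half a diameter from the nearest pair of seat edges (so the leg's bounding box is flush with the corner).

C is a rectangular picture frame lying in the x–z plane (depth along y). The opening is 610 mm wide (x) by 253 mm tall (z), surrounded by a border 68 mm wide on all four sides. The frame is 25 mm deep and is made of two full-height vertical stiles with two horizontal rails fitted between them.

Two stools sit around the table at the −y, +x sides. The picture frame is on top of the table.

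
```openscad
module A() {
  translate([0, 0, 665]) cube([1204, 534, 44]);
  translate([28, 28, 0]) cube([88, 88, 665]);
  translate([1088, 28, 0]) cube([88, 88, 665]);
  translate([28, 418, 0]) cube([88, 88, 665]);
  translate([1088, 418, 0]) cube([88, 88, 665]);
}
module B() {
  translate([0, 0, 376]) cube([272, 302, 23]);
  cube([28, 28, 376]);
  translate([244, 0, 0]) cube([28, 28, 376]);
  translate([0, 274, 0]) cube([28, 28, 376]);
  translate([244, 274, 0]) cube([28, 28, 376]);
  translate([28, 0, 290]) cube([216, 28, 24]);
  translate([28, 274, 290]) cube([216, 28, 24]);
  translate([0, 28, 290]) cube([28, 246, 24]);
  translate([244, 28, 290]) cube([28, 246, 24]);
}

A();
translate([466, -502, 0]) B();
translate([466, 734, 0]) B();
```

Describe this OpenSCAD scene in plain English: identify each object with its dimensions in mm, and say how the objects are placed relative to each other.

A is a rectangular dining table. The top is 1204×534×44 mm with its upper surface at z = 709 mm. It stands on four 88×88 mm square legs, each inset 28 mm from the nearest pair of top edges, running from the floor to the underside of the top.

B is a simple wooden stool: a rectangular seat 272 mm (x) by 302 mm (y), 23 mm thick, top face at z = 399 mm, on four square legs, each 28×28 mm in cross-section. The legs rest on z = 0, each flush with a corner of the seat. Four stretchers, 28 mm wide and 24 mm tall, connect adjacent legs with their undersides at z = 290 mm, each running between the inner faces of the legs it joins and aligned with the legs' outer faces on the other axis.

Two stools sit around the table at the −y, +y sides.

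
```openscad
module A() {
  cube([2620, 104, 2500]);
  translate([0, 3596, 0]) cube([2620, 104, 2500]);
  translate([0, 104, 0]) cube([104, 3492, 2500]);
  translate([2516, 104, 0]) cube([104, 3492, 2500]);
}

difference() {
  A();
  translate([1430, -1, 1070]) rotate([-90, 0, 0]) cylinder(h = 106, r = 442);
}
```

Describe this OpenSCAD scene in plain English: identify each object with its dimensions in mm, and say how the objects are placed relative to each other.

A is a box-shaped house frame (walls only): outside footprint 2620×3700 mm, wall height 2500 mm, wall thickness 104 mm. The two y-facing walls run the full x-width; the two x-facing walls fit between the inner faces of the y-facing walls.

The house frame has a circular hole of radius 442 mm through its front wall, centred at (x = 1430, z = 1070).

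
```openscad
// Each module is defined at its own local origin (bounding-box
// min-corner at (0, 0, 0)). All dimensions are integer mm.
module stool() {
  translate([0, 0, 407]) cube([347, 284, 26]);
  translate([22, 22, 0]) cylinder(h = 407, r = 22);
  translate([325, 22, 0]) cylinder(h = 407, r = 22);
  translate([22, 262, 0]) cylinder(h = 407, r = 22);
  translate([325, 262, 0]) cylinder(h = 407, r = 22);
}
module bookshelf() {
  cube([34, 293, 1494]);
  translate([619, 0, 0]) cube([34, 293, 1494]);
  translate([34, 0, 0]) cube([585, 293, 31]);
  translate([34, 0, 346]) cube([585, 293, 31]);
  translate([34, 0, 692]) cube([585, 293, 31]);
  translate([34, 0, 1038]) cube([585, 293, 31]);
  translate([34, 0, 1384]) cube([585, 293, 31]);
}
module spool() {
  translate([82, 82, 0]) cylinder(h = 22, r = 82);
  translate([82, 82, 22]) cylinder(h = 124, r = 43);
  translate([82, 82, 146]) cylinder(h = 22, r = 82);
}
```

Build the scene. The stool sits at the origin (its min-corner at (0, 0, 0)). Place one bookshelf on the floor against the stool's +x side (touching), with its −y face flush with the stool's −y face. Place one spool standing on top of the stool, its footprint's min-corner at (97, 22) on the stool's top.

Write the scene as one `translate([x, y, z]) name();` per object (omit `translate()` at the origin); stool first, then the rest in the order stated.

stool();
translate([347, 0, 0]) bookshelf();
translate([97, 22, 433]) spool();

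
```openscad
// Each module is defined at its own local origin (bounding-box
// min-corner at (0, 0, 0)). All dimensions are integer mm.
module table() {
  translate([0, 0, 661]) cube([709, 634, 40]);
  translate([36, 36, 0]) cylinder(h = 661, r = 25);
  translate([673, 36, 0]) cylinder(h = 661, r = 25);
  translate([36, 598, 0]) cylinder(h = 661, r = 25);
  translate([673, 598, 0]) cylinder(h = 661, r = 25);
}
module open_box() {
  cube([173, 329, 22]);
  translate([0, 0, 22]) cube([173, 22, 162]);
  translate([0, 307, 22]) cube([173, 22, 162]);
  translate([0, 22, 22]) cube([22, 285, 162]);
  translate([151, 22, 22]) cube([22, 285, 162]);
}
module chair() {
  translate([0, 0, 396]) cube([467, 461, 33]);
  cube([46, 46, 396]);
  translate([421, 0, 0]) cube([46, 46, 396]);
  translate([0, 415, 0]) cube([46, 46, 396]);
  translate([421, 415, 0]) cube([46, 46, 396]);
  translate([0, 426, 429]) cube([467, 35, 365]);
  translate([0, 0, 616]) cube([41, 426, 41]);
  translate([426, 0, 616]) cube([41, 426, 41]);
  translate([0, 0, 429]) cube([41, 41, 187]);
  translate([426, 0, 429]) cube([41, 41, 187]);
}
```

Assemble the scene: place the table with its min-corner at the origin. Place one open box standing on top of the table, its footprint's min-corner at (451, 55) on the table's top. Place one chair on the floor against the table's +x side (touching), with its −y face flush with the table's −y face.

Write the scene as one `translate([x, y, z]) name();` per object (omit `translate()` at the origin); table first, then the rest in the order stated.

table();
translate([451, 55, 701]) open_box();
translate([709, 0, 0]) chair();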